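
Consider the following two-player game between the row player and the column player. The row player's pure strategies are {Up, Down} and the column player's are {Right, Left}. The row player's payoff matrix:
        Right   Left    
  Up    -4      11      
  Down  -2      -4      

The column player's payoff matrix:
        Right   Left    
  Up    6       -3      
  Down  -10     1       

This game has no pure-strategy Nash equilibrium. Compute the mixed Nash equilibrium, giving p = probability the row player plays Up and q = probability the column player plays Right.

The row player's mix must leave the column player indifferent between Right and Left.
  the column player's payoff to Right: p·6 + (1−p)·(-10) = 16p - 10
  the column player's payoff to Left: p·(-3) + (1−p)·1 = -4p + 1
  16p - 10 = -4p + 1  ⇒  20p = 11  ⇒  p = 11/20.
For the row player to be willing to mix, the row player must be indifferent between Up and Down, which pins down the column player's mix.
  the row player's expected payoff from Up: q·(-4) + (1−q)·11 = -15q + 11
  the row player's expected payoff from Down: q·(-2) + (1−q)·(-4) = 2q - 4
  -15q + 11 = 2q - 4  ⇒  -17q = -15  ⇒  q = 15/17.

p = 11/20, q = 15/17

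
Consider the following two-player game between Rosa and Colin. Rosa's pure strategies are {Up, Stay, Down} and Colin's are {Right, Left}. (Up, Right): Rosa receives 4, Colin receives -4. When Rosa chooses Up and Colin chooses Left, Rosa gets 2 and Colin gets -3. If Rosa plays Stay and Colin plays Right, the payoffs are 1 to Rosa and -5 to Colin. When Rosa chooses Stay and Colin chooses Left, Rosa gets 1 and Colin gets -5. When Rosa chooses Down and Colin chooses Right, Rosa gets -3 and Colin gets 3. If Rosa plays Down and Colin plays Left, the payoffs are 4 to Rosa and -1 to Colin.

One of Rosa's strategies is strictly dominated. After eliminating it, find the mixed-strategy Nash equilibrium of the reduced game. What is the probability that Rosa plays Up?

p = 4/5

Rosa's strategy Stay is strictly dominated by Up: 4 > 1 and 2 > 1. Eliminate Stay.
Rosa's mix must leave Colin indifferent between Right and Left.
  Colin's expected payoff from Right: p·(-4) + (1−p)·3 = -7p + 3
  Colin's expected payoff from Left: p·(-3) + (1−p)·(-1) = -2p - 1
  -7p + 3 = -2p - 1  ⇒  -5p = -4  ⇒  p = 4/5.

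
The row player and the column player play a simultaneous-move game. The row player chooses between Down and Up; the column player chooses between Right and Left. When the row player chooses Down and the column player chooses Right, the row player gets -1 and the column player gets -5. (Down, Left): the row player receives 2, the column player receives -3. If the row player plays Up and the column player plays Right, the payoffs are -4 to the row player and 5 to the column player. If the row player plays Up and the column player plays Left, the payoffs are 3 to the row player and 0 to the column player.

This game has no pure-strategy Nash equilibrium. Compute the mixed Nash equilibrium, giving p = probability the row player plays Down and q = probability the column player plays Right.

p = 5/7, q = 1/4

For the column player to be willing to mix, the column player must be indifferent between Right and Left, which pins down the row player's mix.
  the column player's payoff from Right: p·(-5) + (1−p)·5 = -10p + 5
  the column player's payoff from Left: p·(-3) + (1−p)·0 = -3p
  -10p + 5 = -3p  ⇒  -7p = -5  ⇒  p = 5/7.
For the row player to be willing to mix, the row player must be indifferent between Down and Up, which pins down the column player's mix.
  the row player's payoff from Down: q·(-1) + (1−q)·2 = -3q + 2
  the row player's payoff from Up: q·(-4) + (1−q)·3 = -7q + 3
  -3q + 2 = -7q + 3  ⇒  4q = 1  ⇒  q = 1/4.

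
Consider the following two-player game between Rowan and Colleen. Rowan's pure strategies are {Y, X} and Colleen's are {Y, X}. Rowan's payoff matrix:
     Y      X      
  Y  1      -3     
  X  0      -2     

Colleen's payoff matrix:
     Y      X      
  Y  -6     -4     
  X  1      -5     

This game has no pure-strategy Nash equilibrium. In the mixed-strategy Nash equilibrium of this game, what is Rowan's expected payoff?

Colleen's mix must leave Rowan indifferent between Y and X.
  Rowan's expected payoff from Y: q·1 + (1−q)·(-3) = 4q - 3
  Rowan's expected payoff from X: q·0 + (1−q)·(-2) = 2q - 2
  4q - 3 = 2q - 2  ⇒  2q = 1  ⇒  q = 1/2.
At equilibrium Rowan is indifferent across rows, so Rowan's payoff equals the payoff from Y: (1/2)·1 + (1/2)·(-3) = -1.

-1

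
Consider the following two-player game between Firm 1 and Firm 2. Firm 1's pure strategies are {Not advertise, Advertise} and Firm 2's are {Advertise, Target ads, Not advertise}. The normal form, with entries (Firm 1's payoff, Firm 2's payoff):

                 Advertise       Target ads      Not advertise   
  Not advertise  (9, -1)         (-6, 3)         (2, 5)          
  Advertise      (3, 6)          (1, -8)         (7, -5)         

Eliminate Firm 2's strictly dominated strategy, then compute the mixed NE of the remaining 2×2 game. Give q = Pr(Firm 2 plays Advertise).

Firm 2's strategy Target ads is strictly dominated by Not advertise: 5 > 3 and -5 > -8. Eliminate Target ads.
Firm 1's indifference between Not advertise and Advertise determines Firm 2's mixing probability q:
  Firm 1's expected payoff from Not advertise: q·9 + (1−q)·2 = 7q + 2
  Firm 1's expected payoff from Advertise: q·3 + (1−q)·7 = -4q + 7
  7q + 2 = -4q + 7  ⇒  11q = 5  ⇒  q = 5/11.

q = 5/11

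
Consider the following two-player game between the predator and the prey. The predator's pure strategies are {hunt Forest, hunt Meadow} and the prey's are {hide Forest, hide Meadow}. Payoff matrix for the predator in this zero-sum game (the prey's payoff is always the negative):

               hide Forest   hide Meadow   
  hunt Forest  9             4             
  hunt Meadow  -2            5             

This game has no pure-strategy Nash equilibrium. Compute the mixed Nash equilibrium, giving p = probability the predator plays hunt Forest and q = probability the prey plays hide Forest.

p = 7/12, q = 1/12

Set the prey's expected payoff from hide Forest equal to that from hide Meadow:
  the prey's expected payoff from hide Forest: p·(-9) + (1−p)·2 = -11p + 2
  the prey's expected payoff from hide Meadow: p·(-4) + (1−p)·(-5) = p - 5
  -11p + 2 = p - 5  ⇒  -12p = -7  ⇒  p = 7/12.
The prey's mix must leave the predator indifferent between hunt Forest and hunt Meadow.
  the predator's expected payoff from hunt Forest: q·9 + (1−q)·4 = 5q + 4
  the predator's expected payoff from hunt Meadow: q·(-2) + (1−q)·5 = -7q + 5
  5q + 4 = -7q + 5  ⇒  12q = 1  ⇒  q = 1/12.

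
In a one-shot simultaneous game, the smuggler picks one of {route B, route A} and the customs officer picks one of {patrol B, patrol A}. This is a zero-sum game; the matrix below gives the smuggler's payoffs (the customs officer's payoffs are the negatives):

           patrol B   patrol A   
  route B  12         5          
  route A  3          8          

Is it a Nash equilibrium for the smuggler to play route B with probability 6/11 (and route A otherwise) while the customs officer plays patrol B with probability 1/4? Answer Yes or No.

Given the smuggler's mix p = 6/11, the customs officer's payoff from patrol B is -87/11 but from patrol A is -70/11. The customs officer strictly prefers patrol A, so the customs officer would not mix.
So the proposed profile is not a Nash equilibrium.

No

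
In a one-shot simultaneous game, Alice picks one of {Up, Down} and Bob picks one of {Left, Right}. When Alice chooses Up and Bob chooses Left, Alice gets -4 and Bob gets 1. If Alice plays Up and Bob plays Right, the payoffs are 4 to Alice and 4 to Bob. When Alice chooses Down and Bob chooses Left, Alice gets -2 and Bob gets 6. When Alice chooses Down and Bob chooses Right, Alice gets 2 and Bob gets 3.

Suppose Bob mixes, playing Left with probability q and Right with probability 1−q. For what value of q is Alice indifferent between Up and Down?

q = 1/2

For Alice to be willing to mix, Alice must be indifferent between Up and Down, which pins down Bob's mix.
  Alice's expected payoff from Up: q·(-4) + (1−q)·4 = -8q + 4
  Alice's expected payoff from Down: q·(-2) + (1−q)·2 = -4q + 2
  -8q + 4 = -4q + 2  ⇒  -4q = -2  ⇒  q = 1/2.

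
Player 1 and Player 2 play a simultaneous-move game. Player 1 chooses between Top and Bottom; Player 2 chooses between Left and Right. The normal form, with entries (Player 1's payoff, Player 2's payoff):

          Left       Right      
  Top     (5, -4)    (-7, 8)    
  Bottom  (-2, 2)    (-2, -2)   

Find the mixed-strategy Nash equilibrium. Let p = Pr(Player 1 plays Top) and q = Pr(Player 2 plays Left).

Set Player 2's expected payoff from Left equal to that from Right:
  Player 2's payoff to Left: p·(-4) + (1−p)·2 = -6p + 2
  Player 2's payoff to Right: p·8 + (1−p)·(-2) = 10p - 2
  -6p + 2 = 10p - 2  ⇒  -16p = -4  ⇒  p = 1/4.
Player 2's mix must leave Player 1 indifferent between Top and Bottom.
  Player 1's payoff to Top: q·5 + (1−q)·(-7) = 12q - 7
  Player 1's payoff to Bottom: q·(-2) + (1−q)·(-2) = -2
  12q - 7 = -2  ⇒  12q = 5  ⇒  q = 5/12.

p = 1/4, q = 5/12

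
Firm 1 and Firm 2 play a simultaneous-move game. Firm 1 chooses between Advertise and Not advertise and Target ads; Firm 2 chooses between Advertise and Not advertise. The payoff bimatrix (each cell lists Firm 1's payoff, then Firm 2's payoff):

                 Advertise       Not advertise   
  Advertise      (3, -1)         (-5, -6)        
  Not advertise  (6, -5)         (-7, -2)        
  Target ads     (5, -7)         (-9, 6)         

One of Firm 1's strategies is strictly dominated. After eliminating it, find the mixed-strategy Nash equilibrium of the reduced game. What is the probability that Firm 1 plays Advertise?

Firm 1's strategy Target ads is strictly dominated by Not advertise: 6 > 5 and -7 > -9. Eliminate Target ads.
Firm 1's mix must leave Firm 2 indifferent between Advertise and Not advertise.
  Firm 2's expected payoff from Advertise: p·(-1) + (1−p)·(-5) = 4p - 5
  Firm 2's expected payoff from Not advertise: p·(-6) + (1−p)·(-2) = -4p - 2
  4p - 5 = -4p - 2  ⇒  8p = 3  ⇒  p = 3/8.

p = 3/8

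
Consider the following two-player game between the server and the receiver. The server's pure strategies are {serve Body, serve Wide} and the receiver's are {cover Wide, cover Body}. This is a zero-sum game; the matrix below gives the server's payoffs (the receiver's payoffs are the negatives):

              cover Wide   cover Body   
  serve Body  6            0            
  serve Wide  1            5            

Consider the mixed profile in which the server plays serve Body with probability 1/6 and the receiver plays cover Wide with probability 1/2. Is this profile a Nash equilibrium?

Given the server's mix p = 1/6, the receiver's payoff from cover Wide is -11/6 but from cover Body is -25/6. The receiver strictly prefers cover Wide, so the receiver would not mix.
So the proposed profile is not a Nash equilibrium.

No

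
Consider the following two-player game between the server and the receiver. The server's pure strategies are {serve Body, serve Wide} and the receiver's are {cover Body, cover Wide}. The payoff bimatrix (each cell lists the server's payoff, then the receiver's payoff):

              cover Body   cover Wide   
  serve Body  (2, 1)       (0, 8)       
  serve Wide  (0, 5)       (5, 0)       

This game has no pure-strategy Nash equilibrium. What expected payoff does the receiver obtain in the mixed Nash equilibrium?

Set the receiver's expected payoff from cover Body equal to that from cover Wide:
  the receiver's payoff from cover Body: p·1 + (1−p)·5 = -4p + 5
  the receiver's payoff from cover Wide: p·8 + (1−p)·0 = 8p
  -4p + 5 = 8p  ⇒  -12p = -5  ⇒  p = 5/12.
At equilibrium the receiver is indifferent across columns, so the receiver's payoff equals the payoff from cover Body: (5/12)·1 + (7/12)·5 = 10/3.

10/3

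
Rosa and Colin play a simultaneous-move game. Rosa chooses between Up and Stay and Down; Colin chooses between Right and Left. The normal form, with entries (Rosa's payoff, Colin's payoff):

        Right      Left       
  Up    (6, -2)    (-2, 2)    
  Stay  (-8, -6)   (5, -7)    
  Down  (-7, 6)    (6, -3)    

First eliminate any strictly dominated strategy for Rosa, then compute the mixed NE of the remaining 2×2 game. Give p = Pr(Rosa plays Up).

p = 9/13

Rosa's strategy Stay is strictly dominated by Down: -7 > -8 and 6 > 5. Eliminate Stay.
For Colin to be willing to mix, Colin must be indifferent between Right and Left, which pins down Rosa's mix.
  Colin's payoff to Right: p·(-2) + (1−p)·6 = -8p + 6
  Colin's payoff to Left: p·2 + (1−p)·(-3) = 5p - 3
  -8p + 6 = 5p - 3  ⇒  -13p = -9  ⇒  p = 9/13.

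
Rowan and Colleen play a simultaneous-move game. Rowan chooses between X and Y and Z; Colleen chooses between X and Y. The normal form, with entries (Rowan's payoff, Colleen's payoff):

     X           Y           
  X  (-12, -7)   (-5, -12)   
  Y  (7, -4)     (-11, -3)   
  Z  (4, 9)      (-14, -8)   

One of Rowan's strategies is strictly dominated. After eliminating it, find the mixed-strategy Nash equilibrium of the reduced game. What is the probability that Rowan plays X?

p = 1/6

Rowan's strategy Z is strictly dominated by Y: 7 > 4 and -11 > -14. Eliminate Z.
Rowan's mix must leave Colleen indifferent between X and Y.
  Colleen's payoff to X: p·(-7) + (1−p)·(-4) = -3p - 4
  Colleen's payoff to Y: p·(-12) + (1−p)·(-3) = -9p - 3
  -3p - 4 = -9p - 3  ⇒  6p = 1  ⇒  p = 1/6.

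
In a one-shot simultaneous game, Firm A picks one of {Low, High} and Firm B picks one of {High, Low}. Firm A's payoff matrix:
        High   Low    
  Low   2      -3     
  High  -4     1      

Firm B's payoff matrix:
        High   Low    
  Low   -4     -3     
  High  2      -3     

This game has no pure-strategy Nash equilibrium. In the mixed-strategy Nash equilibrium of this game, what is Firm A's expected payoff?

For Firm A to be willing to mix, Firm A must be indifferent between Low and High, which pins down Firm B's mix.
  Firm A's expected payoff from Low: q·2 + (1−q)·(-3) = 5q - 3
  Firm A's expected payoff from High: q·(-4) + (1−q)·1 = -5q + 1
  5q - 3 = -5q + 1  ⇒  10q = 4  ⇒  q = 2/5.
At equilibrium Firm A is indifferent across rows, so Firm A's payoff equals the payoff from Low: (2/5)·2 + (3/5)·(-3) = -1.

-1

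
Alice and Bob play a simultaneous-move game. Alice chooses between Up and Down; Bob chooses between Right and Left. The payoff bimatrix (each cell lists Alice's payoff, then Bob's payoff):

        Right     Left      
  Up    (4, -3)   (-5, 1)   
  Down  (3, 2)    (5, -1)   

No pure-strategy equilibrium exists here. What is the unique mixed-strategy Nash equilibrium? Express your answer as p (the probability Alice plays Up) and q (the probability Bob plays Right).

p = 3/7, q = 10/11

Bob's indifference between Right and Left determines Alice's mixing probability p:
  Bob's payoff to Right: p·(-3) + (1−p)·2 = -5p + 2
  Bob's payoff to Left: p·1 + (1−p)·(-1) = 2p - 1
  -5p + 2 = 2p - 1  ⇒  -7p = -3  ⇒  p = 3/7.
Alice's indifference between Up and Down determines Bob's mixing probability q:
  Alice's payoff from Up: q·4 + (1−q)·(-5) = 9q - 5
  Alice's payoff from Down: q·3 + (1−q)·5 = -2q + 5
  9q - 5 = -2q + 5  ⇒  11q = 10  ⇒  q = 10/11.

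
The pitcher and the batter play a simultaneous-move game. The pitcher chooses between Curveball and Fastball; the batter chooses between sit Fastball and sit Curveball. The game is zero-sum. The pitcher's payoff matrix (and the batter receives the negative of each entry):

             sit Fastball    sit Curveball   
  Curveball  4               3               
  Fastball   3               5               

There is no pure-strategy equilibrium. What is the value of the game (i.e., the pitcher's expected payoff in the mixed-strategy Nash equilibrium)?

v = 11/3

The batter's mix must leave the pitcher indifferent between Curveball and Fastball.
  the pitcher's payoff to Curveball: q·4 + (1−q)·3 = q + 3
  the pitcher's payoff to Fastball: q·3 + (1−q)·5 = -2q + 5
  q + 3 = -2q + 5  ⇒  3q = 2  ⇒  q = 2/3.
The value is the pitcher's expected payoff against this mix (using Curveball): (2/3)·4 + (1/3)·3 = 11/3.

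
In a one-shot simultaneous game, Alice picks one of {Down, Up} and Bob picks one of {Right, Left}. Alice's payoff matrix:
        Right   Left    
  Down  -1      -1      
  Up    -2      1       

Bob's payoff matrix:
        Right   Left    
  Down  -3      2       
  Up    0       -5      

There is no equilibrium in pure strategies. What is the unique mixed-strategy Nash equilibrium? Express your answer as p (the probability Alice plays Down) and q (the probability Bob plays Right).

Set Bob's expected payoff from Right equal to that from Left:
  Bob's payoff from Right: p·(-3) + (1−p)·0 = -3p
  Bob's payoff from Left: p·2 + (1−p)·(-5) = 7p - 5
  -3p = 7p - 5  ⇒  -10p = -5  ⇒  p = 1/2.
Set Alice's expected payoff from Down equal to that from Up:
  Alice's payoff from Down: q·(-1) + (1−q)·(-1) = -1
  Alice's payoff from Up: q·(-2) + (1−q)·1 = -3q + 1
  -1 = -3q + 1  ⇒  3q = 2  ⇒  q = 2/3.

p = 1/2, q = 2/3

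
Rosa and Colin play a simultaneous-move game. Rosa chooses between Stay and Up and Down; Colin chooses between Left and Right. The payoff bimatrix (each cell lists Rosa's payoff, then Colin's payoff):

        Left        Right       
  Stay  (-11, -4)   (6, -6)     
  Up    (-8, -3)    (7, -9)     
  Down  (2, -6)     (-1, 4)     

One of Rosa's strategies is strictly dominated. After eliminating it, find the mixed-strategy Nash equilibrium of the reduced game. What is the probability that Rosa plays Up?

Rosa's strategy Stay is strictly dominated by Up: -8 > -11 and 7 > 6. Eliminate Stay.
In a mixed equilibrium Colin is indifferent between Left and Right; this condition fixes p.
  Colin's payoff to Left: p·(-3) + (1−p)·(-6) = 3p - 6
  Colin's payoff to Right: p·(-9) + (1−p)·4 = -13p + 4
  3p - 6 = -13p + 4  ⇒  16p = 10  ⇒  p = 5/8.

p = 5/8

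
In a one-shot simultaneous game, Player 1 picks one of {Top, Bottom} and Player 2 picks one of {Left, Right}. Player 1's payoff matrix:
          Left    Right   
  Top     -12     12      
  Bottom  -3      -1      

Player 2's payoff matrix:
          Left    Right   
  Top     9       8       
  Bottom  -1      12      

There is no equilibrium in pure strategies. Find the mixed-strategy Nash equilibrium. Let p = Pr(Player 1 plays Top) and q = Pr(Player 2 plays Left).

p = 13/14, q = 13/22

For Player 2 to be willing to mix, Player 2 must be indifferent between Left and Right, which pins down Player 1's mix.
  Player 2's payoff to Left: p·9 + (1−p)·(-1) = 10p - 1
  Player 2's payoff to Right: p·8 + (1−p)·12 = -4p + 12
  10p - 1 = -4p + 12  ⇒  14p = 13  ⇒  p = 13/14.
In a mixed equilibrium Player 1 is indifferent between Top and Bottom; this condition fixes q.
  Player 1's expected payoff from Top: q·(-12) + (1−q)·12 = -24q + 12
  Player 1's expected payoff from Bottom: q·(-3) + (1−q)·(-1) = -2q - 1
  -24q + 12 = -2q - 1  ⇒  -22q = -13  ⇒  q = 13/22.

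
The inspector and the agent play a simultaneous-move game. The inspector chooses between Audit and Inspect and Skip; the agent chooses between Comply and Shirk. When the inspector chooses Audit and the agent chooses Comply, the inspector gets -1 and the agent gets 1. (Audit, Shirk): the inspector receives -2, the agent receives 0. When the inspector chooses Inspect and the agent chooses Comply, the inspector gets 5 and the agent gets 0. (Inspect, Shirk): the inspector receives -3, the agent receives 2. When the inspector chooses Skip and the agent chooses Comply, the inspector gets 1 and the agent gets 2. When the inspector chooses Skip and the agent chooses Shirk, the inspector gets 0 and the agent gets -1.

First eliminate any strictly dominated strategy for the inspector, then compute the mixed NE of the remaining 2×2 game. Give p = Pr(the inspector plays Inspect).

p = 3/5

The inspector's strategy Audit is strictly dominated by Skip: 1 > -1 and 0 > -2. Eliminate Audit.
The agent's indifference between Comply and Shirk determines the inspector's mixing probability p:
  the agent's expected payoff from Comply: p·0 + (1−p)·2 = -2p + 2
  the agent's expected payoff from Shirk: p·2 + (1−p)·(-1) = 3p - 1
  -2p + 2 = 3p - 1  ⇒  -5p = -3  ⇒  p = 3/5.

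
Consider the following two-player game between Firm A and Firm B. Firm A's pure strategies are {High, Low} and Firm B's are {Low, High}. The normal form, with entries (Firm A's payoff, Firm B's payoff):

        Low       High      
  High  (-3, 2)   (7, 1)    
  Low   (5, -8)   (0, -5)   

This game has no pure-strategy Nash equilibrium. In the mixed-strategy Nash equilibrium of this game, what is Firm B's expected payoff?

-1/2

Firm A's mix must leave Firm B indifferent between Low and High.
  Firm B's payoff from Low: p·2 + (1−p)·(-8) = 10p - 8
  Firm B's payoff from High: p·1 + (1−p)·(-5) = 6p - 5
  10p - 8 = 6p - 5  ⇒  4p = 3  ⇒  p = 3/4.
At equilibrium Firm B is indifferent across columns, so Firm B's payoff equals the payoff from Low: (3/4)·2 + (1/4)·(-8) = -1/2.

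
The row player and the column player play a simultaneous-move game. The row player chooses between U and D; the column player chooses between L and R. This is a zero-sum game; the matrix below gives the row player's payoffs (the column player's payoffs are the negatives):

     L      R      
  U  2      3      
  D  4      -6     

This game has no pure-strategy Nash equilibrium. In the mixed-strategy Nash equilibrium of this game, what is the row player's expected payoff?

Set the row player's expected payoff from U equal to that from D:
  the row player's expected payoff from U: q·2 + (1−q)·3 = -q + 3
  the row player's expected payoff from D: q·4 + (1−q)·(-6) = 10q - 6
  -q + 3 = 10q - 6  ⇒  -11q = -9  ⇒  q = 9/11.
At equilibrium the row player is indifferent across rows, so the row player's payoff equals the payoff from U: (9/11)·2 + (2/11)·3 = 24/11.

24/11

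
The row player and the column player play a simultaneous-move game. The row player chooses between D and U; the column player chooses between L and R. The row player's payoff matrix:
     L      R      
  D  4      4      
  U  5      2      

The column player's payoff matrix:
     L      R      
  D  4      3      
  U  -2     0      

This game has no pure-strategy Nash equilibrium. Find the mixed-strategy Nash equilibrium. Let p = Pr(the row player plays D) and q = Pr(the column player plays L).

p = 2/3, q = 2/3

The row player's mix must leave the column player indifferent between L and R.
  the column player's payoff to L: p·4 + (1−p)·(-2) = 6p - 2
  the column player's payoff to R: p·3 + (1−p)·0 = 3p
  6p - 2 = 3p  ⇒  3p = 2  ⇒  p = 2/3.
For the row player to be willing to mix, the row player must be indifferent between D and U, which pins down the column player's mix.
  the row player's payoff to D: q·4 + (1−q)·4 = 4
  the row player's payoff to U: q·5 + (1−q)·2 = 3q + 2
  4 = 3q + 2  ⇒  -3q = -2  ⇒  q = 2/3.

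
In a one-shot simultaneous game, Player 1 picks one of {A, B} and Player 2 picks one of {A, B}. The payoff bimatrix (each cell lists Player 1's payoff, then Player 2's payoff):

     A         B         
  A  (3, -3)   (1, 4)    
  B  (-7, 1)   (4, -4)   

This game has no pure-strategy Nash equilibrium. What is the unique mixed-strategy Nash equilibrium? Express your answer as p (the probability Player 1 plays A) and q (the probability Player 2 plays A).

For Player 2 to be willing to mix, Player 2 must be indifferent between A and B, which pins down Player 1's mix.
  Player 2's payoff from A: p·(-3) + (1−p)·1 = -4p + 1
  Player 2's payoff from B: p·4 + (1−p)·(-4) = 8p - 4
  -4p + 1 = 8p - 4  ⇒  -12p = -5  ⇒  p = 5/12.
In a mixed equilibrium Player 1 is indifferent between A and B; this condition fixes q.
  Player 1's payoff from A: q·3 + (1−q)·1 = 2q + 1
  Player 1's payoff from B: q·(-7) + (1−q)·4 = -11q + 4
  2q + 1 = -11q + 4  ⇒  13q = 3  ⇒  q = 3/13.

p = 5/12, q = 3/13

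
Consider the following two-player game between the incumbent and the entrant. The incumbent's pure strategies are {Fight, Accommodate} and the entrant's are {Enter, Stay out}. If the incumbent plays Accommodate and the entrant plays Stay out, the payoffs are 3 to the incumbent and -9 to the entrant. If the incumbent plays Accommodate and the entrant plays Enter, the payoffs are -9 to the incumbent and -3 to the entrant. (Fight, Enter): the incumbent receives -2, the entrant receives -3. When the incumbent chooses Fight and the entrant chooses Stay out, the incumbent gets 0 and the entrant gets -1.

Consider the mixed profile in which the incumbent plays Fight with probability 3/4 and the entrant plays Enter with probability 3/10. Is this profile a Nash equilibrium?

Check the entrant's indifference given the incumbent's mix p = 3/4:
  payoff from Enter = -3; payoff from Stay out = -3 — equal.
Check the incumbent's indifference given the entrant's mix q = 3/10:
  payoff from Fight = -3/5; payoff from Accommodate = -3/5 — equal.
Both players are indifferent, so neither can profitably deviate.

Yes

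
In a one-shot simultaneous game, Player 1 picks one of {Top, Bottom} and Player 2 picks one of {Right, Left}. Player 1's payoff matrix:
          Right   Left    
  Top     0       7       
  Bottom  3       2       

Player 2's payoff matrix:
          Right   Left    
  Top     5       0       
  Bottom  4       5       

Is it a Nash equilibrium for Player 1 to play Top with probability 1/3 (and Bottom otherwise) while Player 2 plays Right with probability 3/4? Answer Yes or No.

Given Player 1's mix p = 1/3, Player 2's payoff from Right is 13/3 but from Left is 10/3. Player 2 strictly prefers Right, so Player 2 would not mix.
So the proposed profile is not a Nash equilibrium.

No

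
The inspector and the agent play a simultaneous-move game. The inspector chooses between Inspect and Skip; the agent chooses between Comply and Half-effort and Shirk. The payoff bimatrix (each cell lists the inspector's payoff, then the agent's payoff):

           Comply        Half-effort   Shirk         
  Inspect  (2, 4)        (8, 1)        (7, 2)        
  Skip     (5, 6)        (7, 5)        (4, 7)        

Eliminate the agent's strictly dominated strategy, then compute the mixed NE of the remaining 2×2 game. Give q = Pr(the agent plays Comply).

q = 1/2

The agent's strategy Half-effort is strictly dominated by Comply: 4 > 1 and 6 > 5. Eliminate Half-effort.
In a mixed equilibrium the inspector is indifferent between Inspect and Skip; this condition fixes q.
  the inspector's payoff from Inspect: q·2 + (1−q)·7 = -5q + 7
  the inspector's payoff from Skip: q·5 + (1−q)·4 = q + 4
  -5q + 7 = q + 4  ⇒  -6q = -3  ⇒  q = 1/2.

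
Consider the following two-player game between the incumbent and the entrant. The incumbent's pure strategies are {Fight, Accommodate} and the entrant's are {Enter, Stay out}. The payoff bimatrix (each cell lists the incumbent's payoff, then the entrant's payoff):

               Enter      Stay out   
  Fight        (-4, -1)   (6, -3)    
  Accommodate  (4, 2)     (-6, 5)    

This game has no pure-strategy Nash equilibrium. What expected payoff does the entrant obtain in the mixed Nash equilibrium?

The incumbent's mix must leave the entrant indifferent between Enter and Stay out.
  the entrant's payoff from Enter: p·(-1) + (1−p)·2 = -3p + 2
  the entrant's payoff from Stay out: p·(-3) + (1−p)·5 = -8p + 5
  -3p + 2 = -8p + 5  ⇒  5p = 3  ⇒  p = 3/5.
At equilibrium the entrant is indifferent across columns, so the entrant's payoff equals the payoff from Enter: (3/5)·(-1) + (2/5)·2 = 1/5.

1/5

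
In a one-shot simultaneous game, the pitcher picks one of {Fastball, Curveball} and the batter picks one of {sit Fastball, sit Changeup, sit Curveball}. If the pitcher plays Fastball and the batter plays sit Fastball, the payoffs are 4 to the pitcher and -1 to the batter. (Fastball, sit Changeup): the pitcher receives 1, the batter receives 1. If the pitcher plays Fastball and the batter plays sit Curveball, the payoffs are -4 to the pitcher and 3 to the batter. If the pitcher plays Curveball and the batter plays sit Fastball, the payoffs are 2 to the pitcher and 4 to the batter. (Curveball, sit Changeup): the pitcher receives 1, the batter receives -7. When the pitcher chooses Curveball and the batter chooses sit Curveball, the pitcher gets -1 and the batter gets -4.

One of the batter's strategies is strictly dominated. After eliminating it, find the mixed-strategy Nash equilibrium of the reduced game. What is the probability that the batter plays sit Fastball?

The batter's strategy sit Changeup is strictly dominated by sit Curveball: 3 > 1 and -4 > -7. Eliminate sit Changeup.
The batter's mix must leave the pitcher indifferent between Fastball and Curveball.
  the pitcher's expected payoff from Fastball: q·4 + (1−q)·(-4) = 8q - 4
  the pitcher's expected payoff from Curveball: q·2 + (1−q)·(-1) = 3q - 1
  8q - 4 = 3q - 1  ⇒  5q = 3  ⇒  q = 3/5.

q = 3/5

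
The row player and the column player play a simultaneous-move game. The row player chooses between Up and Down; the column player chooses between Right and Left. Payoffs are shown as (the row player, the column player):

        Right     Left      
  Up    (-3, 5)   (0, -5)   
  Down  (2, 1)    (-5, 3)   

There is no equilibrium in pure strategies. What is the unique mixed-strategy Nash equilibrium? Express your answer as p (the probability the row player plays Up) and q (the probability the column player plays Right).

p = 1/6, q = 1/2

The column player's indifference between Right and Left determines the row player's mixing probability p:
  the column player's payoff from Right: p·5 + (1−p)·1 = 4p + 1
  the column player's payoff from Left: p·(-5) + (1−p)·3 = -8p + 3
  4p + 1 = -8p + 3  ⇒  12p = 2  ⇒  p = 1/6.
The column player's mix must leave the row player indifferent between Up and Down.
  the row player's payoff to Up: q·(-3) + (1−q)·0 = -3q
  the row player's payoff to Down: q·2 + (1−q)·(-5) = 7q - 5
  -3q = 7q - 5  ⇒  -10q = -5  ⇒  q = 1/2.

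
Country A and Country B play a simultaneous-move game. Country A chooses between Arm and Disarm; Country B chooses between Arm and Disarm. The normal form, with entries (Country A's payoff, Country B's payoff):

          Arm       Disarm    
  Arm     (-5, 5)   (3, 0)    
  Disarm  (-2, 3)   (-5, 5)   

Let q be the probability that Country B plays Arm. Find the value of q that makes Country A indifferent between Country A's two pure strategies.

q = 8/11

For Country A to be willing to mix, Country A must be indifferent between Arm and Disarm, which pins down Country B's mix.
  Country A's expected payoff from Arm: q·(-5) + (1−q)·3 = -8q + 3
  Country A's expected payoff from Disarm: q·(-2) + (1−q)·(-5) = 3q - 5
  -8q + 3 = 3q - 5  ⇒  -11q = -8  ⇒  q = 8/11.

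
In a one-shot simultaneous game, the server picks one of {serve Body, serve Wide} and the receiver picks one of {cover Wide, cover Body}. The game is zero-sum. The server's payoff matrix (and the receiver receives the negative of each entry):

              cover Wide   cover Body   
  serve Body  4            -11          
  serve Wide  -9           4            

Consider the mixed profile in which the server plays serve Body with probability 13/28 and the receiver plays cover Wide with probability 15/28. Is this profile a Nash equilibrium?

Check the receiver's indifference given the server's mix p = 13/28:
  payoff from cover Wide = 83/28; payoff from cover Body = 83/28 — equal.
Check the server's indifference given the receiver's mix q = 15/28:
  payoff from serve Body = -83/28; payoff from serve Wide = -83/28 — equal.
Both players are indifferent, so neither can profitably deviate.

Yes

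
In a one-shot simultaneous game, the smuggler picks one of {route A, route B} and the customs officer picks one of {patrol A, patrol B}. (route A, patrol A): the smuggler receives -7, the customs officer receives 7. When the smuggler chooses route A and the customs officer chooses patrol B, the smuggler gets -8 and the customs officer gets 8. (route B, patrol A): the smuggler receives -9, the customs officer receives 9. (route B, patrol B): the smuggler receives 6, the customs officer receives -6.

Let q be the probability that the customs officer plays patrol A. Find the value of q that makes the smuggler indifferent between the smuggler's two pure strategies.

q = 7/8

In a mixed equilibrium the smuggler is indifferent between route A and route B; this condition fixes q.
  the smuggler's payoff from route A: q·(-7) + (1−q)·(-8) = q - 8
  the smuggler's payoff from route B: q·(-9) + (1−q)·6 = -15q + 6
  q - 8 = -15q + 6  ⇒  16q = 14  ⇒  q = 7/8.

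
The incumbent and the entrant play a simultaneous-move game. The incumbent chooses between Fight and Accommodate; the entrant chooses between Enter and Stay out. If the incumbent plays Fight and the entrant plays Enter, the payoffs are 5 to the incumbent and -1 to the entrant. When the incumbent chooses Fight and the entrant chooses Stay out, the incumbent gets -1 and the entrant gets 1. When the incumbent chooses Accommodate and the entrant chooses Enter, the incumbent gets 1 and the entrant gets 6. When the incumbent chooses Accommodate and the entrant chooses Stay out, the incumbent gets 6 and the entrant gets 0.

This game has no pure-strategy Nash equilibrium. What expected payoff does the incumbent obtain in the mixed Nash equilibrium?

31/11

The incumbent's indifference between Fight and Accommodate determines the entrant's mixing probability q:
  the incumbent's payoff from Fight: q·5 + (1−q)·(-1) = 6q - 1
  the incumbent's payoff from Accommodate: q·1 + (1−q)·6 = -5q + 6
  6q - 1 = -5q + 6  ⇒  11q = 7  ⇒  q = 7/11.
At equilibrium the incumbent is indifferent across rows, so the incumbent's payoff equals the payoff from Fight: (7/11)·5 + (4/11)·(-1) = 31/11.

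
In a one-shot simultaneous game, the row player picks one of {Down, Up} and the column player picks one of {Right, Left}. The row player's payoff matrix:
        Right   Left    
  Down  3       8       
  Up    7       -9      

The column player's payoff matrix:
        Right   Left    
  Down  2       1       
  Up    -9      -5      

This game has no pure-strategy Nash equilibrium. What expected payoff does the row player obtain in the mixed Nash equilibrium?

Set the row player's expected payoff from Down equal to that from Up:
  the row player's payoff from Down: q·3 + (1−q)·8 = -5q + 8
  the row player's payoff from Up: q·7 + (1−q)·(-9) = 16q - 9
  -5q + 8 = 16q - 9  ⇒  -21q = -17  ⇒  q = 17/21.
At equilibrium the row player is indifferent across rows, so the row player's payoff equals the payoff from Down: (17/21)·3 + (4/21)·8 = 83/21.

83/21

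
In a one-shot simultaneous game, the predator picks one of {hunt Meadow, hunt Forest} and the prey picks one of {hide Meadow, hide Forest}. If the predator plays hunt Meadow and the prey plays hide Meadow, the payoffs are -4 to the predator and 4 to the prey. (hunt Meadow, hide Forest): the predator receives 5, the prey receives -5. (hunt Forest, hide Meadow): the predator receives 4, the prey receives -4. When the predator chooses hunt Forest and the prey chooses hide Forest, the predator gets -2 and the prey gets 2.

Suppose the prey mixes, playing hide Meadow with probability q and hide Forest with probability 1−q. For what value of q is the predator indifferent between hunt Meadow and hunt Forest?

The predator's indifference between hunt Meadow and hunt Forest determines the prey's mixing probability q:
  the predator's payoff from hunt Meadow: q·(-4) + (1−q)·5 = -9q + 5
  the predator's payoff from hunt Forest: q·4 + (1−q)·(-2) = 6q - 2
  -9q + 5 = 6q - 2  ⇒  -15q = -7  ⇒  q = 7/15.

q = 7/15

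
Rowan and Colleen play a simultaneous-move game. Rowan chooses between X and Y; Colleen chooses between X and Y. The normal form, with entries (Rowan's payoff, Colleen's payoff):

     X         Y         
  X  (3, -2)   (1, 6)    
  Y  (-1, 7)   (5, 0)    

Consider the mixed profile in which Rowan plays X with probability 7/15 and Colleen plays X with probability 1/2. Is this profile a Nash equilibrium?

Yes

Check Colleen's indifference given Rowan's mix p = 7/15:
  payoff from X = 14/5; payoff from Y = 14/5 — equal.
Check Rowan's indifference given Colleen's mix q = 1/2:
  payoff from X = 2; payoff from Y = 2 — equal.
Both players are indifferent, so neither can profitably deviate.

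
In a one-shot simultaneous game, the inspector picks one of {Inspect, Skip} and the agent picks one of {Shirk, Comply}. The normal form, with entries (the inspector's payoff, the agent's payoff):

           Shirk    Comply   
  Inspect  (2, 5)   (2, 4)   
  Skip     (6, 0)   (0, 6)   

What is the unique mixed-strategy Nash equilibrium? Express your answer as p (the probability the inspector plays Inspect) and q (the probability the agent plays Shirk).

Set the agent's expected payoff from Shirk equal to that from Comply:
  the agent's payoff from Shirk: p·5 + (1−p)·0 = 5p
  the agent's payoff from Comply: p·4 + (1−p)·6 = -2p + 6
  5p = -2p + 6  ⇒  7p = 6  ⇒  p = 6/7.
The inspector's indifference between Inspect and Skip determines the agent's mixing probability q:
  the inspector's payoff to Inspect: q·2 + (1−q)·2 = 2
  the inspector's payoff to Skip: q·6 + (1−q)·0 = 6q
  2 = 6q  ⇒  -6q = -2  ⇒  q = 1/3.

p = 6/7, q = 1/3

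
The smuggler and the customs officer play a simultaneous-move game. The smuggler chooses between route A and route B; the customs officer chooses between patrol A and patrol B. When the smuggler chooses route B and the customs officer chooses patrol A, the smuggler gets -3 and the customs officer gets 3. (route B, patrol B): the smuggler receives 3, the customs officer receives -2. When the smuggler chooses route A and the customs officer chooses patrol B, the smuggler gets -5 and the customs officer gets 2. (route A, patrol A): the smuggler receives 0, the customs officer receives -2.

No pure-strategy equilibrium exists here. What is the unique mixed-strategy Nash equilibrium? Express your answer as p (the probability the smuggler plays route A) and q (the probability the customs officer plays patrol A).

p = 5/9, q = 8/11

For the customs officer to be willing to mix, the customs officer must be indifferent between patrol A and patrol B, which pins down the smuggler's mix.
  the customs officer's expected payoff from patrol A: p·(-2) + (1−p)·3 = -5p + 3
  the customs officer's expected payoff from patrol B: p·2 + (1−p)·(-2) = 4p - 2
  -5p + 3 = 4p - 2  ⇒  -9p = -5  ⇒  p = 5/9.
The customs officer's mix must leave the smuggler indifferent between route A and route B.
  the smuggler's payoff from route A: q·0 + (1−q)·(-5) = 5q - 5
  the smuggler's payoff from route B: q·(-3) + (1−q)·3 = -6q + 3
  5q - 5 = -6q + 3  ⇒  11q = 8  ⇒  q = 8/11.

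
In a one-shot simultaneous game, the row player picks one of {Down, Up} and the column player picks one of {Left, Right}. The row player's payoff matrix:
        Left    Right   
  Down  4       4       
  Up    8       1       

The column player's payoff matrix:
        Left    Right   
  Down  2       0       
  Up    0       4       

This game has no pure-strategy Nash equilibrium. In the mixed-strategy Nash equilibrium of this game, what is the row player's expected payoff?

The row player's indifference between Down and Up determines the column player's mixing probability q:
  the row player's payoff to Down: q·4 + (1−q)·4 = 4
  the row player's payoff to Up: q·8 + (1−q)·1 = 7q + 1
  4 = 7q + 1  ⇒  -7q = -3  ⇒  q = 3/7.
At equilibrium the row player is indifferent across rows, so the row player's payoff equals the payoff from Down: (3/7)·4 + (4/7)·4 = 4.

4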